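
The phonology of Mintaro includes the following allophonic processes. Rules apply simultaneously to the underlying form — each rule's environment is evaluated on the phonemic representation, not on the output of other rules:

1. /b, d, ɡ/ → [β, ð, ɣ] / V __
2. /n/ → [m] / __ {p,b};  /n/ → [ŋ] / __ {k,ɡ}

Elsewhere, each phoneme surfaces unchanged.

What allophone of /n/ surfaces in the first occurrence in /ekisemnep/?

[n]

/n/ — between /m/ and /e/; rule 2 does not apply here → [n].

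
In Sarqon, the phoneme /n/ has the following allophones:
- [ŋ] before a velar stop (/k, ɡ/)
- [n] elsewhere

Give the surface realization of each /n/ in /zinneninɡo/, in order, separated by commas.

[n], [n], [n], [ŋ]

Occurrence 1 (position 3): no conditioning environment matches → elsewhere allophone [n].
Occurrence 2 (position 4): no conditioning environment matches → elsewhere allophone [n].
Occurrence 3 (position 6): no conditioning environment matches → elsewhere allophone [n].
Occurrence 4 (position 8): before a velar stop → [ŋ].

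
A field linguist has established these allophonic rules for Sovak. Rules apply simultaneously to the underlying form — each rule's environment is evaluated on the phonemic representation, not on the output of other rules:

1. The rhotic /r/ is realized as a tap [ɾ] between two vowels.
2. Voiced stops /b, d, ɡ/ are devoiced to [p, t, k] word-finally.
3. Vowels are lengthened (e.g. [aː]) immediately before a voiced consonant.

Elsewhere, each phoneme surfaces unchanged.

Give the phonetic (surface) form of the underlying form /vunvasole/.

[vuːnvasoːle]

/v/ — not in any rule's target class → [v].
/u/ (between /v/ and /n/): before a voiced consonant, so rule 3 applies → [uː].
/n/ — not in any rule's target class → [n].
/v/ stays [v].
/a/ (between /v/ and /s/) is in the target of rule 3 but the environment (before a voiced consonant) is not met → [a].
/s/ — not in any rule's target class → [s].
Rule 3 applies to /o/ (between /s/ and /l/: before a voiced consonant) → [oː].
/l/ — not in any rule's target class → [l].
/e/ — word-final; rule 3 does not apply here → [e].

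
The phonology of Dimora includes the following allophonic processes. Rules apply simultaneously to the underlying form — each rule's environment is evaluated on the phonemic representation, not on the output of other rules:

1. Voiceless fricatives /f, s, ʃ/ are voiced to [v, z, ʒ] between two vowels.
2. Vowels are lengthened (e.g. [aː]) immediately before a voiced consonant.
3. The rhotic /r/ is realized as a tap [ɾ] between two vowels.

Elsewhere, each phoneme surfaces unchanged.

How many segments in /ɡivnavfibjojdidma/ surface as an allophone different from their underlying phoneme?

5

Segments that undergo a rule: /i/ → [iː] (rule 2); /a/ → [aː] (rule 2); /i/ → [iː] (rule 2); /o/ → [oː] (rule 2); /i/ → [iː] (rule 2).
All other segments surface unchanged.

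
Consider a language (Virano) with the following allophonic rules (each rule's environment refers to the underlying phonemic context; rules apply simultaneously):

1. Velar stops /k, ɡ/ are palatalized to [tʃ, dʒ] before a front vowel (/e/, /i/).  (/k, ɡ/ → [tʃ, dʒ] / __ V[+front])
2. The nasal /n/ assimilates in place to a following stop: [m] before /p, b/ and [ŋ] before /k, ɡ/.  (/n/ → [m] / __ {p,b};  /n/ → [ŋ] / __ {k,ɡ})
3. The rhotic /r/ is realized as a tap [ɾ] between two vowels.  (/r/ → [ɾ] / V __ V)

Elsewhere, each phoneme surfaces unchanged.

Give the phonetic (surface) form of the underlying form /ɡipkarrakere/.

[dʒipkarratʃeɾe]

/ɡ/ (word-initial): before a front vowel, so rule 1 applies → [dʒ].
/i/ (between /ɡ/ and /p/): no rule targets it → [i].
/p/ stays [p].
/k/ (between /p/ and /a/) fails the environment for rule 1, so it stays [k].
/a/ stays [a].
/r/ (between /a/ and /r/): rule 3 targets it, but not between two vowels → unchanged [r].
/r/ (between /r/ and /a/) is in the target of rule 3 but the environment (between two vowels) is not met → [r].
/a/ stays [a].
/k/ meets the environment for rule 1 (before a front vowel) → [tʃ].
/e/ (between /k/ and /r/) is unaffected → [e].
/r/ (between /e/ and /e/): between two vowels, so rule 3 applies → [ɾ].
/e/ (word-final) is unaffected → [e].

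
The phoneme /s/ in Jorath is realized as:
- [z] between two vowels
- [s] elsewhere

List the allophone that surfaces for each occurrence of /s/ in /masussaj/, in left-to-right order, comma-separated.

[z], [s], [s]

Occurrence 1 (position 3): between two vowels → [z].
Occurrence 2 (position 5): no conditioning environment matches → elsewhere allophone [s].
Occurrence 3 (position 6): no conditioning environment matches → elsewhere allophone [s].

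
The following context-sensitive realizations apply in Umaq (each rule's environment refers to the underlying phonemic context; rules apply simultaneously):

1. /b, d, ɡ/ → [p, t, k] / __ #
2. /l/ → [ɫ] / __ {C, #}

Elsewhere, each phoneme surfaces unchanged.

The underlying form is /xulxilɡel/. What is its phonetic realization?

[xuɫxiɫɡeɫ]

/l/ meets the environment for rule 2 (word-finally or immediately before a consonant) → [ɫ].
/l/ (between /i/ and /ɡ/) occurs word-finally or immediately before a consonant → [ɫ] by rule 2.
/ɡ/ — between /l/ and /e/; rule 1 does not apply here → [ɡ].
Rule 2 applies to /l/ (word-final: word-finally or immediately before a consonant) → [ɫ].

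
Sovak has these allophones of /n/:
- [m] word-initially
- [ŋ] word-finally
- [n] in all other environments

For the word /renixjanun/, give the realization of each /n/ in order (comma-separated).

Occurrence 1 (position 3): no conditioning environment matches → elsewhere allophone [n].
Occurrence 2 (position 8): no conditioning environment matches → elsewhere allophone [n].
Occurrence 3 (position 10): word-finally → [ŋ].

[n], [n], [ŋ]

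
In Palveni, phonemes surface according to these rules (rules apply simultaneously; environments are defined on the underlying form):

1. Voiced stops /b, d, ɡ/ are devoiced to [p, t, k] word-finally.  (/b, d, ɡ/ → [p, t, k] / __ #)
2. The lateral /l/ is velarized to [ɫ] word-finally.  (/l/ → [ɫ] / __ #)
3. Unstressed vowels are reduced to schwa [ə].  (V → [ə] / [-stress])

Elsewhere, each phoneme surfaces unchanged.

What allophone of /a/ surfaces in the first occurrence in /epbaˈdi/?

/a/ — between /b/ and /d/, in an unstressed syllable — surfaces as [ə] (rule 3).

[ə]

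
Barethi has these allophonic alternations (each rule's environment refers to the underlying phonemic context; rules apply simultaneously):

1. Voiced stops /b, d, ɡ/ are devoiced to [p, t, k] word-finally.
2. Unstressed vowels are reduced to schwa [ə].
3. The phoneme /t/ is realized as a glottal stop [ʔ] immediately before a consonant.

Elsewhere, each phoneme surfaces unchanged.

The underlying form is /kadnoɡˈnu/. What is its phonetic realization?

[kədnəɡˈnu]

/k/ — not in any rule's target class → [k].
/a/ (between /k/ and /d/) occurs in an unstressed syllable → [ə] by rule 2.
/d/ (between /a/ and /n/): rule 1 targets it, but not word-finally → unchanged [d].
/n/ stays [n].
/o/ (between /n/ and /ɡ/): in an unstressed syllable, so rule 2 applies → [ə].
/ɡ/ (between /o/ and /n/) fails the environment for rule 1, so it stays [ɡ].
/n/ stays [n].
/u/ (word-final) is in the target of rule 2 but the environment (in an unstressed syllable) is not met → [u].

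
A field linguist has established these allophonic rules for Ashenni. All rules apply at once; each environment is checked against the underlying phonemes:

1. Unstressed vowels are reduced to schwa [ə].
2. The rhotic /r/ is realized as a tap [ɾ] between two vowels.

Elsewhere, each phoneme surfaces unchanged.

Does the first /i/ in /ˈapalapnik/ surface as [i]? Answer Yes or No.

No

/i/ meets the environment for rule 1 (in an unstressed syllable) → [ə].
The actual realization is [ə], not [i].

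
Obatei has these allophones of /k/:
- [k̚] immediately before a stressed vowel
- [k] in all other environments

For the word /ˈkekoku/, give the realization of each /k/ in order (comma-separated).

Occurrence 1 (position 1): immediately before a stressed vowel → [k̚].
Occurrence 2 (position 3): no conditioning environment matches → elsewhere allophone [k].
Occurrence 3 (position 5): no conditioning environment matches → elsewhere allophone [k].

[k̚], [k], [k]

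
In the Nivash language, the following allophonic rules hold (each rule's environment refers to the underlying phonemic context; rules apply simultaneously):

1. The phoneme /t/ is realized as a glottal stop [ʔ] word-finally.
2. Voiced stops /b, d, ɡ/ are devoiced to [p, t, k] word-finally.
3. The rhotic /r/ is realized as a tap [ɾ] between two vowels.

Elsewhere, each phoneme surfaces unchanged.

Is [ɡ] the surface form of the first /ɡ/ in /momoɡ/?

Rule 2 applies to /ɡ/ (word-final: word-finally) → [k].
The actual realization is [k], not [ɡ].

No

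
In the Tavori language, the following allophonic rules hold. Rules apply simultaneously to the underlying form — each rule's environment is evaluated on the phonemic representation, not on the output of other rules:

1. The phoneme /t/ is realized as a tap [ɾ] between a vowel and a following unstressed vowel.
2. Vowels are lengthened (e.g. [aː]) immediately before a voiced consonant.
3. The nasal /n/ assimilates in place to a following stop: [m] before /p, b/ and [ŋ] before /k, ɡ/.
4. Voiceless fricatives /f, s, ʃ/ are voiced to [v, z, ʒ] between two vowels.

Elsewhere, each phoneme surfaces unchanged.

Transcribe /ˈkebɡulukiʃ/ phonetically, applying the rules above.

[ˈkeːbɡuːlukiʃ]

/k/ (word-initial) is unaffected → [k].
/e/ (between /k/ and /b/): before a voiced consonant, so rule 2 applies → [eː].
/b/ — not in any rule's target class → [b].
/ɡ/ (between /b/ and /u/): no rule targets it → [ɡ].
/u/ (between /ɡ/ and /l/): before a voiced consonant, so rule 2 applies → [uː].
/l/ (between /u/ and /u/): no rule targets it → [l].
/u/ — between /l/ and /k/; rule 2 does not apply here → [u].
/k/ (between /u/ and /i/): no rule targets it → [k].
/i/ (between /k/ and /ʃ/): rule 2 targets it, but not before a voiced consonant → unchanged [i].
/ʃ/ (word-final): rule 4 targets it, but not between two vowels → unchanged [ʃ].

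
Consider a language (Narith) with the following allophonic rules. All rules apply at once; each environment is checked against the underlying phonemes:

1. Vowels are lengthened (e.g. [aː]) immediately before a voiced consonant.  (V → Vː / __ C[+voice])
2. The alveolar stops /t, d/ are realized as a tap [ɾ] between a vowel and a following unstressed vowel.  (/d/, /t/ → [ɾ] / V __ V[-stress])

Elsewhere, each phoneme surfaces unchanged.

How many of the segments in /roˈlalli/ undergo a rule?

2

Segments that undergo a rule: /o/ → [oː] (rule 1); /a/ → [aː] (rule 1).
All other segments surface unchanged.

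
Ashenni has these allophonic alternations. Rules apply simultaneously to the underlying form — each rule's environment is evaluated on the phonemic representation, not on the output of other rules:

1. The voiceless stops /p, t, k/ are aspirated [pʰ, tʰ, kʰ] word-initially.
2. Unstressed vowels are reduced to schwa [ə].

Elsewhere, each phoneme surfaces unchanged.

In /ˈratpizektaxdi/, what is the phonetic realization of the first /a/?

/a/ (between /r/ and /t/) is in the target of rule 2 but the environment (in an unstressed syllable) is not met → [a].

[a]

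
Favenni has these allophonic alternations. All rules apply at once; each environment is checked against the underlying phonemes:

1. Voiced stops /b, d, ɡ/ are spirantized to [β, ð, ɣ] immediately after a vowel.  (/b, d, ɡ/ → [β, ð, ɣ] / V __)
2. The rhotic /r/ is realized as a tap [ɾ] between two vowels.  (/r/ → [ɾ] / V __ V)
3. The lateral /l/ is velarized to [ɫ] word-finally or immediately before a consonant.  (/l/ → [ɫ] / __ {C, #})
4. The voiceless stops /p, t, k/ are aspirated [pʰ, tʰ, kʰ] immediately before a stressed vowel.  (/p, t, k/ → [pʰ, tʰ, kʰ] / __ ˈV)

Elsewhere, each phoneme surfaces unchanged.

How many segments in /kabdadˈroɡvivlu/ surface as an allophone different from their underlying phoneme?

Segments that undergo a rule: /b/ → [β] (rule 1); /d/ → [ð] (rule 1); /ɡ/ → [ɣ] (rule 1).
All other segments surface unchanged.

3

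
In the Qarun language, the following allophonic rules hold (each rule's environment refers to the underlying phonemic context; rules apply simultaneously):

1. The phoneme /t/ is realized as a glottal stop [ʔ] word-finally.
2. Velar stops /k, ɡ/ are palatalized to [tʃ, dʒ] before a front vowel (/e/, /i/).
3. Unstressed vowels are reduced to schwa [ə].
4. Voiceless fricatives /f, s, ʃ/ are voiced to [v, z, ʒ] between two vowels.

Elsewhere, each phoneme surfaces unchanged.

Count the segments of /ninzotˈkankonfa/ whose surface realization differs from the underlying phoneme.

4

Segments that undergo a rule: /i/ → [ə] (rule 3); /o/ → [ə] (rule 3); /o/ → [ə] (rule 3); /a/ → [ə] (rule 3).
All other segments surface unchanged.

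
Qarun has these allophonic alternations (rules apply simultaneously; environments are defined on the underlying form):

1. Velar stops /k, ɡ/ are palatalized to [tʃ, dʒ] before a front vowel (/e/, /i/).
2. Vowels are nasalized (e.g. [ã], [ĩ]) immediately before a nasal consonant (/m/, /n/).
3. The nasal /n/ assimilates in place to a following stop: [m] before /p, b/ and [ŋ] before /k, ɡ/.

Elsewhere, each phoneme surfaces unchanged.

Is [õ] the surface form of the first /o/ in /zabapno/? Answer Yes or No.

No

/o/ (word-final) is in the target of rule 2 but the environment (before a nasal consonant) is not met → [o].
The actual realization is [o], not [õ].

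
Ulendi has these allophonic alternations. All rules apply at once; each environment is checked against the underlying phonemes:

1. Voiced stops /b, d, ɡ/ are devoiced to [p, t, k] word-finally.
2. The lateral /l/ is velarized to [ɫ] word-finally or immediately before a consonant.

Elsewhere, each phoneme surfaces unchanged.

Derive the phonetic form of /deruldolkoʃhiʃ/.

/d/ (word-initial): rule 1 targets it, but not word-finally → unchanged [d].
/l/ (between /u/ and /d/): word-finally or immediately before a consonant, so rule 2 applies → [ɫ].
/d/ (between /l/ and /o/) fails the environment for rule 1, so it stays [d].
/l/ (between /o/ and /k/) occurs word-finally or immediately before a consonant → [ɫ] by rule 2.

[deruɫdoɫkoʃhiʃ]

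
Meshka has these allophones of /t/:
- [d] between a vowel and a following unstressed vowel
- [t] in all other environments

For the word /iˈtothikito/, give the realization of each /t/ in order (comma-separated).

[t], [t], [d]

Occurrence 1 (position 2): no conditioning environment matches → elsewhere allophone [t].
Occurrence 2 (position 4): no conditioning environment matches → elsewhere allophone [t].
Occurrence 3 (position 9): between a vowel and a following unstressed vowel → [d].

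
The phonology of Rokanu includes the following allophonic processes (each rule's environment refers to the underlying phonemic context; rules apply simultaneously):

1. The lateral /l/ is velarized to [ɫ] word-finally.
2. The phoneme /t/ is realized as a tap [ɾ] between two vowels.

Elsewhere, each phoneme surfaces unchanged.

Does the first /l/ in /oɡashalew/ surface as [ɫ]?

/l/ (between /a/ and /e/) fails the environment for rule 1, so it stays [l].
The actual realization is [l], not [ɫ].

No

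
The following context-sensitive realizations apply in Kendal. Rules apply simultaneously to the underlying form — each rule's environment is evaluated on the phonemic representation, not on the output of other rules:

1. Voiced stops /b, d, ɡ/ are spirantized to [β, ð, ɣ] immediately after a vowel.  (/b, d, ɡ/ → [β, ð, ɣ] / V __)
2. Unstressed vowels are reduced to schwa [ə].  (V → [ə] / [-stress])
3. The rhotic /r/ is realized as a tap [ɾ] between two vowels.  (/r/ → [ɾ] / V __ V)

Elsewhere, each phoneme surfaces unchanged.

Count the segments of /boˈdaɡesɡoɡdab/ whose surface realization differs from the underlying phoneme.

8

Segments that undergo a rule: /o/ → [ə] (rule 2); /d/ → [ð] (rule 1); /ɡ/ → [ɣ] (rule 1); /e/ → [ə] (rule 2); /o/ → [ə] (rule 2); /ɡ/ → [ɣ] (rule 1); /a/ → [ə] (rule 2); /b/ → [β] (rule 1).
All other segments surface unchanged.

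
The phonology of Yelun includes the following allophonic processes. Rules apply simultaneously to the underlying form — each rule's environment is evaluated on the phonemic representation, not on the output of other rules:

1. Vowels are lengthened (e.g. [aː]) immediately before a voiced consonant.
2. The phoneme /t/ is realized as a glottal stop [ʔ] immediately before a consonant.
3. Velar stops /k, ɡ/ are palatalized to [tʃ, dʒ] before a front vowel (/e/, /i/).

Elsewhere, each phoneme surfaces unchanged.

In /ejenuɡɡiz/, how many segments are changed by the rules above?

Segments that undergo a rule: /e/ → [eː] (rule 1); /e/ → [eː] (rule 1); /u/ → [uː] (rule 1); /ɡ/ → [dʒ] (rule 3); /i/ → [iː] (rule 1).
All other segments surface unchanged.

5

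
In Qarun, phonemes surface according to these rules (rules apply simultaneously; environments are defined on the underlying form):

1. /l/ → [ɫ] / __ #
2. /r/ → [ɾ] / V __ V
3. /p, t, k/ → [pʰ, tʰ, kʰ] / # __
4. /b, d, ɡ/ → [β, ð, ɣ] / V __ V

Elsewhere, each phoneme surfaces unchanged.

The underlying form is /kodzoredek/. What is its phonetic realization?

/k/ (word-initial) occurs word-initially → [kʰ] by rule 3.
/o/ — not in any rule's target class → [o].
/d/ (between /o/ and /z/): rule 4 targets it, but not between two vowels → unchanged [d].
/z/ — not in any rule's target class → [z].
/o/ (between /z/ and /r/): no rule targets it → [o].
/r/ meets the environment for rule 2 (between two vowels) → [ɾ].
/e/ (between /r/ and /d/) is unaffected → [e].
/d/ (between /e/ and /e/) occurs between two vowels → [ð] by rule 4.
/e/ (between /d/ and /k/) is unaffected → [e].
/k/ — word-final; rule 3 does not apply here → [k].

[kʰodzoɾeðek]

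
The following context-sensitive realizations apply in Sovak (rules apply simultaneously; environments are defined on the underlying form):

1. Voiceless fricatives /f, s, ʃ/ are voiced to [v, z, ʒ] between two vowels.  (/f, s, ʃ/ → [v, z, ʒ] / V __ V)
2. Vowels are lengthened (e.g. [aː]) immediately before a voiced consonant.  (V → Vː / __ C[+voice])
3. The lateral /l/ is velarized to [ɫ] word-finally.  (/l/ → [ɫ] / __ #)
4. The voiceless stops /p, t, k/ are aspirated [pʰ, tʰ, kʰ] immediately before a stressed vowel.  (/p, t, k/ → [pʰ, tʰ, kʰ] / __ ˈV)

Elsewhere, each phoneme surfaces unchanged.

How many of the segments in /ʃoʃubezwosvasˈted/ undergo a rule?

Segments that undergo a rule: /ʃ/ → [ʒ] (rule 1); /u/ → [uː] (rule 2); /e/ → [eː] (rule 2); /t/ → [tʰ] (rule 4); /e/ → [eː] (rule 2).
All other segments surface unchanged.

5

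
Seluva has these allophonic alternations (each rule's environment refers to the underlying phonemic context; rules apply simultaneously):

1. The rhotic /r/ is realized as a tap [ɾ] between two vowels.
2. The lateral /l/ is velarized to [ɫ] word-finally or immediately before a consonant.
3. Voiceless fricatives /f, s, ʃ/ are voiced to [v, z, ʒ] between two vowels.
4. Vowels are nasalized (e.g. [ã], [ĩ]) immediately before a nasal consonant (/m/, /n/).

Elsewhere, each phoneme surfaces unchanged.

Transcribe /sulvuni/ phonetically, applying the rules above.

[suɫvũni]

/s/ (word-initial) fails the environment for rule 3, so it stays [s].
/u/ (between /s/ and /l/): rule 4 targets it, but not before a nasal consonant → unchanged [u].
/l/ (between /u/ and /v/) occurs word-finally or immediately before a consonant → [ɫ] by rule 2.
/u/ — between /v/ and /n/, before a nasal consonant — surfaces as [ũ] (rule 4).
/i/ (word-final): rule 4 targets it, but not before a nasal consonant → unchanged [i].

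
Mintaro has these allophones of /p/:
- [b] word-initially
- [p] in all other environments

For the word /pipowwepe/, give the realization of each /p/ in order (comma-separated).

[b], [p], [p]

Occurrence 1 (position 1): word-initially → [b].
Occurrence 2 (position 3): no conditioning environment matches → elsewhere allophone [p].
Occurrence 3 (position 8): no conditioning environment matches → elsewhere allophone [p].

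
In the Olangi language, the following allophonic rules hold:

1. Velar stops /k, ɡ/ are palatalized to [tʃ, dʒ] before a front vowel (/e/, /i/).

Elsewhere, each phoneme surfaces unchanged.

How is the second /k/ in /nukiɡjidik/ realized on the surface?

/k/ (word-final): rule 1 targets it, but not before a front vowel → unchanged [k].

[k]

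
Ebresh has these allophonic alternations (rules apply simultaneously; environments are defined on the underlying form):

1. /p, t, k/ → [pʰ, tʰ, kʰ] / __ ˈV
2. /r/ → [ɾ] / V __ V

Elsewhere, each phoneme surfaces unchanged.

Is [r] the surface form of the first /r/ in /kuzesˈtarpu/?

Yes

/r/ — between /a/ and /p/; rule 2 does not apply here → [r].
The actual realization is [r], which matches [r].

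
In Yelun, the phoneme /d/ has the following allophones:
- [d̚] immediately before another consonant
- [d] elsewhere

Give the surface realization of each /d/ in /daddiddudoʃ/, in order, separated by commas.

Occurrence 1 (position 1): no conditioning environment matches → elsewhere allophone [d].
Occurrence 2 (position 3): immediately before another consonant → [d̚].
Occurrence 3 (position 4): no conditioning environment matches → elsewhere allophone [d].
Occurrence 4 (position 6): immediately before another consonant → [d̚].
Occurrence 5 (position 7): no conditioning environment matches → elsewhere allophone [d].
Occurrence 6 (position 9): no conditioning environment matches → elsewhere allophone [d].

[d], [d̚], [d], [d̚], [d], [d]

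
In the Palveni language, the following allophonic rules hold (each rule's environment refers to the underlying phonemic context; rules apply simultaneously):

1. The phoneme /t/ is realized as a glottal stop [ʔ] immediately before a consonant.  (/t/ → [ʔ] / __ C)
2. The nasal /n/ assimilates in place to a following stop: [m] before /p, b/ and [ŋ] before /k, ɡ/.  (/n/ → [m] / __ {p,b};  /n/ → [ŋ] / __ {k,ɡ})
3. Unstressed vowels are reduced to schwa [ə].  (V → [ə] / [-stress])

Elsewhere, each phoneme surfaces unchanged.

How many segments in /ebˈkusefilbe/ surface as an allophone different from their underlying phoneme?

4

Segments that undergo a rule: /e/ → [ə] (rule 3); /e/ → [ə] (rule 3); /i/ → [ə] (rule 3); /e/ → [ə] (rule 3).
All other segments surface unchanged.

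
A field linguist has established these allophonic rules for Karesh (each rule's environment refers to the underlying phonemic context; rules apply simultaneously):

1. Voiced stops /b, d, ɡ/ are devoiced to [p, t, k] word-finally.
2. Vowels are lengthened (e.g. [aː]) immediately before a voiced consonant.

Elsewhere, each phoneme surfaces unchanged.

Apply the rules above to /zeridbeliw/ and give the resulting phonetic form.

/e/ (between /z/ and /r/) occurs before a voiced consonant → [eː] by rule 2.
/i/ — between /r/ and /d/, before a voiced consonant — surfaces as [iː] (rule 2).
/d/ (between /i/ and /b/) fails the environment for rule 1, so it stays [d].
/b/ (between /d/ and /e/) is in the target of rule 1 but the environment (word-finally) is not met → [b].
/e/ — between /b/ and /l/, before a voiced consonant — surfaces as [eː] (rule 2).
/i/ (between /l/ and /w/): before a voiced consonant, so rule 2 applies → [iː].

[zeːriːdbeːliːw]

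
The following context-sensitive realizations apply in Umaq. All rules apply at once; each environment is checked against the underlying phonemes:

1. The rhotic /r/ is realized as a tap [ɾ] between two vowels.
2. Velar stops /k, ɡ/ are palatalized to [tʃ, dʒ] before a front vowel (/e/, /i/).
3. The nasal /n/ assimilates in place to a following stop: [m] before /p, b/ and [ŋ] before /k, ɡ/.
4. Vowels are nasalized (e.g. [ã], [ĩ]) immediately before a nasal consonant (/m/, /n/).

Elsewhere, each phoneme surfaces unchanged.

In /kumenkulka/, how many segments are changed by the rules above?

Segments that undergo a rule: /u/ → [ũ] (rule 4); /e/ → [ẽ] (rule 4); /n/ → [ŋ] (rule 3).
All other segments surface unchanged.

3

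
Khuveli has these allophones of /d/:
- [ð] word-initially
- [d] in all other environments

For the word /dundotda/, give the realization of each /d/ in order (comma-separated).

Occurrence 1 (position 1): word-initially → [ð].
Occurrence 2 (position 4): no conditioning environment matches → elsewhere allophone [d].
Occurrence 3 (position 7): no conditioning environment matches → elsewhere allophone [d].

[ð], [d], [d]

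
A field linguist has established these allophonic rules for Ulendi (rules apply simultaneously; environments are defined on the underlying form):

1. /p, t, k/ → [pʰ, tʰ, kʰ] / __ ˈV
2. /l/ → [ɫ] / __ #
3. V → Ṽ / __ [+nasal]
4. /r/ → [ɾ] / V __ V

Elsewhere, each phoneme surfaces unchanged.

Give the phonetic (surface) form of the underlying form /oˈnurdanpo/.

[õˈnurdãnpo]

/o/ — word-initial, before a nasal consonant — surfaces as [õ] (rule 3).
/n/ stays [n].
/u/ (between /n/ and /r/) fails the environment for rule 3, so it stays [u].
/r/ (between /u/ and /d/): rule 4 targets it, but not between two vowels → unchanged [r].
/d/ stays [d].
/a/ — between /d/ and /n/, before a nasal consonant — surfaces as [ã] (rule 3).
/n/ stays [n].
/p/ (between /n/ and /o/) fails the environment for rule 1, so it stays [p].
/o/ — word-final; rule 3 does not apply here → [o].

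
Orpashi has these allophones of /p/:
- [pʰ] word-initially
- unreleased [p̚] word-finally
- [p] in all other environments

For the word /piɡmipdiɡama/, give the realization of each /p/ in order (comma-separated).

Occurrence 1 (position 1): word-initially → [pʰ].
Occurrence 2 (position 6): no conditioning environment matches → elsewhere allophone [p].

[pʰ], [p]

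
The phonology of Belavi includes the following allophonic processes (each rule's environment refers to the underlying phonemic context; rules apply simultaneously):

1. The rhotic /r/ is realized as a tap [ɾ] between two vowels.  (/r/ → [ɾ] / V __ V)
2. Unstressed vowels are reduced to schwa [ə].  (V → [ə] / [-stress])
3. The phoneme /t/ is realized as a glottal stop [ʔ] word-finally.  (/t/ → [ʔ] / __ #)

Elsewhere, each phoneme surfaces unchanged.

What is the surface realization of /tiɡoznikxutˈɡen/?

[təɡəznəkxətˈɡen]

/t/ (word-initial) fails the environment for rule 3, so it stays [t].
/i/ (between /t/ and /ɡ/): in an unstressed syllable, so rule 2 applies → [ə].
/o/ meets the environment for rule 2 (in an unstressed syllable) → [ə].
Rule 2 applies to /i/ (between /n/ and /k/: in an unstressed syllable) → [ə].
/u/ — between /x/ and /t/, in an unstressed syllable — surfaces as [ə] (rule 2).
/t/ — between /u/ and /ɡ/; rule 3 does not apply here → [t].
/e/ (between /ɡ/ and /n/): rule 2 targets it, but not in an unstressed syllable → unchanged [e].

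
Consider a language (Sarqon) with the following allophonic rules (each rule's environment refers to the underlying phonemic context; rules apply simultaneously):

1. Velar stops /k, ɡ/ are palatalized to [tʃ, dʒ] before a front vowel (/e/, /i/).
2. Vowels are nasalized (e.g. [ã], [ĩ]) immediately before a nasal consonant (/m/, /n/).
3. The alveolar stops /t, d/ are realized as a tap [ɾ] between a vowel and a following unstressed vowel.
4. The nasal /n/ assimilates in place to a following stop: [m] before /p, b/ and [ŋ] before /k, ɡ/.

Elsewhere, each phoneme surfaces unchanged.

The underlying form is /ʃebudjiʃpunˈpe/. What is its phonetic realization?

/ʃ/ (word-initial) is unaffected → [ʃ].
/e/ (between /ʃ/ and /b/) is in the target of rule 2 but the environment (before a nasal consonant) is not met → [e].
/b/ stays [b].
/u/ (between /b/ and /d/) is in the target of rule 2 but the environment (before a nasal consonant) is not met → [u].
/d/ (between /u/ and /j/) fails the environment for rule 3, so it stays [d].
/j/ stays [j].
/i/ (between /j/ and /ʃ/): rule 2 targets it, but not before a nasal consonant → unchanged [i].
/ʃ/ — not in any rule's target class → [ʃ].
/p/ — not in any rule's target class → [p].
/u/ (between /p/ and /n/): before a nasal consonant, so rule 2 applies → [ũ].
/n/ — between /u/ and /p/, before a labial or velar stop — surfaces as [m] (rule 4).
/p/ (between /n/ and /e/): no rule targets it → [p].
/e/ (word-final) fails the environment for rule 2, so it stays [e].

[ʃebudjiʃpũmˈpe]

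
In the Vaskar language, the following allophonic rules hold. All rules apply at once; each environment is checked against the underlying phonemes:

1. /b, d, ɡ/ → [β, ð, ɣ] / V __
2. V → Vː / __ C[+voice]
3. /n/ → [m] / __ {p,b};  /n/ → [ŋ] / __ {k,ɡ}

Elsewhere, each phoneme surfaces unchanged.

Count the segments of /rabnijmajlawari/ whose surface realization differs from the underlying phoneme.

6

Segments that undergo a rule: /a/ → [aː] (rule 2); /b/ → [β] (rule 1); /i/ → [iː] (rule 2); /a/ → [aː] (rule 2); /a/ → [aː] (rule 2); /a/ → [aː] (rule 2).
All other segments surface unchanged.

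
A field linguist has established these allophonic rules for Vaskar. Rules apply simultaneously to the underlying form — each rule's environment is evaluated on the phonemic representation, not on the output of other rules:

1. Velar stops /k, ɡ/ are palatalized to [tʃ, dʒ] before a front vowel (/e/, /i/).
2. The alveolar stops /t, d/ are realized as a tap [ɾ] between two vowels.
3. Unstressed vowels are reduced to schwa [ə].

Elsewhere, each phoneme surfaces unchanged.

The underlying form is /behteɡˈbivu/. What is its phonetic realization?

[bəhtəɡˈbivə]

/b/ stays [b].
/e/ — between /b/ and /h/, in an unstressed syllable — surfaces as [ə] (rule 3).
/h/ — not in any rule's target class → [h].
/t/ (between /h/ and /e/) fails the environment for rule 2, so it stays [t].
/e/ (between /t/ and /ɡ/) occurs in an unstressed syllable → [ə] by rule 3.
/ɡ/ (between /e/ and /b/): rule 1 targets it, but not before a front vowel → unchanged [ɡ].
/b/ stays [b].
/i/ — between /b/ and /v/; rule 3 does not apply here → [i].
/v/ (between /i/ and /u/) is unaffected → [v].
/u/ meets the environment for rule 3 (in an unstressed syllable) → [ə].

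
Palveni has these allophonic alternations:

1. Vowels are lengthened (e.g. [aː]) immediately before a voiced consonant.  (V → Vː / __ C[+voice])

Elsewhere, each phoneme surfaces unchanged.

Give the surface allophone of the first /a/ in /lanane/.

/a/ — between /l/ and /n/, before a voiced consonant — surfaces as [aː] (rule 1).

[aː]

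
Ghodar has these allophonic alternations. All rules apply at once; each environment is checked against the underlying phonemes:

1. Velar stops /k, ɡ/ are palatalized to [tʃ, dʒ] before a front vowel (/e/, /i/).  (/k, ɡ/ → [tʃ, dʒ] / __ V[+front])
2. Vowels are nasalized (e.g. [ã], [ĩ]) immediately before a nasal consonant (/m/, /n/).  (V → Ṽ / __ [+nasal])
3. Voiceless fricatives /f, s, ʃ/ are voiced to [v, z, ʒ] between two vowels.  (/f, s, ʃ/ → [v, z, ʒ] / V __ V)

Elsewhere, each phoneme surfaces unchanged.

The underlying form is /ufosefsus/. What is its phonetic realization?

/u/ — word-initial; rule 2 does not apply here → [u].
/f/ — between /u/ and /o/, between two vowels — surfaces as [v] (rule 3).
/o/ (between /f/ and /s/) fails the environment for rule 2, so it stays [o].
/s/ meets the environment for rule 3 (between two vowels) → [z].
/e/ (between /s/ and /f/): rule 2 targets it, but not before a nasal consonant → unchanged [e].
/f/ (between /e/ and /s/) fails the environment for rule 3, so it stays [f].
/s/ (between /f/ and /u/): rule 3 targets it, but not between two vowels → unchanged [s].
/u/ (between /s/ and /s/): rule 2 targets it, but not before a nasal consonant → unchanged [u].
/s/ (word-final) fails the environment for rule 3, so it stays [s].

[uvozefsus]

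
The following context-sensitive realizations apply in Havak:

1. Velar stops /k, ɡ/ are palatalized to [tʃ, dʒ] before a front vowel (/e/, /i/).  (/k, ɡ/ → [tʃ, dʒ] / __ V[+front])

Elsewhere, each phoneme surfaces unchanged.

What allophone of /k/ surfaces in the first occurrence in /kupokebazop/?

[k]

/k/ (word-initial) is in the target of rule 1 but the environment (before a front vowel) is not met → [k].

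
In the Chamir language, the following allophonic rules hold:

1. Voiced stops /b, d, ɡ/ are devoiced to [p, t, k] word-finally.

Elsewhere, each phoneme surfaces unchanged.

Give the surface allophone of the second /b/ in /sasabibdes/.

[b]

/b/ (between /i/ and /d/): rule 1 targets it, but not word-finally → unchanged [b].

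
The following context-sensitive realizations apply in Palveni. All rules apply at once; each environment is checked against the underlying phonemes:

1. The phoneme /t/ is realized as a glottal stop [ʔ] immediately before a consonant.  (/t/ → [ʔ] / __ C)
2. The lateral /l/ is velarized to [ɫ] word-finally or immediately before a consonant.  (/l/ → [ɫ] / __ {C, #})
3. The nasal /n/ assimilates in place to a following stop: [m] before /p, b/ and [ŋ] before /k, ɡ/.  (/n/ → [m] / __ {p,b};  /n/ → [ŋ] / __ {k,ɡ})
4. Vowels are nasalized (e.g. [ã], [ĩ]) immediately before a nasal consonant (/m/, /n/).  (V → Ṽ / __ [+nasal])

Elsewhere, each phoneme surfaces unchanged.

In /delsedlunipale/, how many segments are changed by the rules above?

2

Segments that undergo a rule: /l/ → [ɫ] (rule 2); /u/ → [ũ] (rule 4).
All other segments surface unchanged.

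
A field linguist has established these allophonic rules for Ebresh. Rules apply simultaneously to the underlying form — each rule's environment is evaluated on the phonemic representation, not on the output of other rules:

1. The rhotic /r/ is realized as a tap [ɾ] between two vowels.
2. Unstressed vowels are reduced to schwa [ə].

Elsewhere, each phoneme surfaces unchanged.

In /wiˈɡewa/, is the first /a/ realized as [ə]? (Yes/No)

Yes

/a/ — word-final, in an unstressed syllable — surfaces as [ə] (rule 2).
The actual realization is [ə], which matches [ə].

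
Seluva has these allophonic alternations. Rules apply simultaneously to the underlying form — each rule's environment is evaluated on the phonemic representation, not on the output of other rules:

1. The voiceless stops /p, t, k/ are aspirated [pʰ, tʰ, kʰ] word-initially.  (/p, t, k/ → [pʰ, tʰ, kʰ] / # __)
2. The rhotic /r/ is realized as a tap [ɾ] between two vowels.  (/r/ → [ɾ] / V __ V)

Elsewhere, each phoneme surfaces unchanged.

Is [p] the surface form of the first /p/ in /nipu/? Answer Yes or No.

/p/ (between /i/ and /u/) fails the environment for rule 1, so it stays [p].
The actual realization is [p], which matches [p].

Yes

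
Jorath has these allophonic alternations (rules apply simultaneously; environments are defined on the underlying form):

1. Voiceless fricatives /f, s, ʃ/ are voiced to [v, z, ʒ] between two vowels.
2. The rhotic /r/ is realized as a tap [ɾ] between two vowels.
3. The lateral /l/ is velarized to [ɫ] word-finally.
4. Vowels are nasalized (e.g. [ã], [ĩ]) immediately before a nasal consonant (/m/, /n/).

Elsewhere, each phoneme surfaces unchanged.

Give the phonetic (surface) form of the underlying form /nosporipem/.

[nospoɾipẽm]

/n/ — not in any rule's target class → [n].
/o/ (between /n/ and /s/) is in the target of rule 4 but the environment (before a nasal consonant) is not met → [o].
/s/ — between /o/ and /p/; rule 1 does not apply here → [s].
/p/ (between /s/ and /o/): no rule targets it → [p].
/o/ (between /p/ and /r/) fails the environment for rule 4, so it stays [o].
/r/ meets the environment for rule 2 (between two vowels) → [ɾ].
/i/ (between /r/ and /p/) fails the environment for rule 4, so it stays [i].
/p/ (between /i/ and /e/): no rule targets it → [p].
/e/ (between /p/ and /m/) occurs before a nasal consonant → [ẽ] by rule 4.
/m/ stays [m].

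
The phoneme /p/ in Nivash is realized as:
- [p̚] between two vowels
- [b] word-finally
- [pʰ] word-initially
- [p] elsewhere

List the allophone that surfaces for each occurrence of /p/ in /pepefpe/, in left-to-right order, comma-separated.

Occurrence 1 (position 1): word-initially → [pʰ].
Occurrence 2 (position 3): between two vowels → [p̚].
Occurrence 3 (position 6): no conditioning environment matches → elsewhere allophone [p].

[pʰ], [p̚], [p]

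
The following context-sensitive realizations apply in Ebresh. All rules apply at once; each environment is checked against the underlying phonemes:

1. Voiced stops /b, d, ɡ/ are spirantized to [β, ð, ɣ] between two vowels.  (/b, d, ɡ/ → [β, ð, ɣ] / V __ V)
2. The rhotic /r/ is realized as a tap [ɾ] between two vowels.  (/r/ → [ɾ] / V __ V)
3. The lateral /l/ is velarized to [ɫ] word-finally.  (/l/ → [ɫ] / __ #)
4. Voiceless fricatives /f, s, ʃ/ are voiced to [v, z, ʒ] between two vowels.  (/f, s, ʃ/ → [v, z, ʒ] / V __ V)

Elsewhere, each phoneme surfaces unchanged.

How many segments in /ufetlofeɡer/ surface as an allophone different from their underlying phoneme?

Segments that undergo a rule: /f/ → [v] (rule 4); /f/ → [v] (rule 4); /ɡ/ → [ɣ] (rule 1).
All other segments surface unchanged.

3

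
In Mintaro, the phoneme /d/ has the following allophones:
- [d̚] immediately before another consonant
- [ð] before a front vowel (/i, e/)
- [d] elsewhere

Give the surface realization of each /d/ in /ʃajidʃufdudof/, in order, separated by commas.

Occurrence 1 (position 5): immediately before another consonant → [d̚].
Occurrence 2 (position 9): no conditioning environment matches → elsewhere allophone [d].
Occurrence 3 (position 11): no conditioning environment matches → elsewhere allophone [d].

[d̚], [d], [d]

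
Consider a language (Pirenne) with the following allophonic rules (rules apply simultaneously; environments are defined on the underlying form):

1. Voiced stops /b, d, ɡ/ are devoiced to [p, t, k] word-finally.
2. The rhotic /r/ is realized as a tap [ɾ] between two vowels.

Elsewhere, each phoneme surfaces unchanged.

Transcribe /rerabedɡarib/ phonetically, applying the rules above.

[reɾabedɡaɾip]

/r/ (word-initial) fails the environment for rule 2, so it stays [r].
/e/ (between /r/ and /r/): no rule targets it → [e].
/r/ — between /e/ and /a/, between two vowels — surfaces as [ɾ] (rule 2).
/a/ (between /r/ and /b/): no rule targets it → [a].
/b/ — between /a/ and /e/; rule 1 does not apply here → [b].
/e/ (between /b/ and /d/): no rule targets it → [e].
/d/ (between /e/ and /ɡ/): rule 1 targets it, but not word-finally → unchanged [d].
/ɡ/ (between /d/ and /a/): rule 1 targets it, but not word-finally → unchanged [ɡ].
/a/ (between /ɡ/ and /r/): no rule targets it → [a].
Rule 2 applies to /r/ (between /a/ and /i/: between two vowels) → [ɾ].
/i/ (between /r/ and /b/): no rule targets it → [i].
/b/ (word-final) occurs word-finally → [p] by rule 1.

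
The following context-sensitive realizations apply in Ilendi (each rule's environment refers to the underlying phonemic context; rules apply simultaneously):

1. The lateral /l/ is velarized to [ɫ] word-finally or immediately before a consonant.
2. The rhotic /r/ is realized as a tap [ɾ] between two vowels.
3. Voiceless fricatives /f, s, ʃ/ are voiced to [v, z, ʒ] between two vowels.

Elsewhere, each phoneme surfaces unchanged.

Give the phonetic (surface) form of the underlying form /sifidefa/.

/s/ (word-initial) is in the target of rule 3 but the environment (between two vowels) is not met → [s].
/i/ (between /s/ and /f/) is unaffected → [i].
/f/ (between /i/ and /i/): between two vowels, so rule 3 applies → [v].
/i/ (between /f/ and /d/) is unaffected → [i].
/d/ (between /i/ and /e/) is unaffected → [d].
/e/ — not in any rule's target class → [e].
Rule 3 applies to /f/ (between /e/ and /a/: between two vowels) → [v].
/a/ stays [a].

[sivideva]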